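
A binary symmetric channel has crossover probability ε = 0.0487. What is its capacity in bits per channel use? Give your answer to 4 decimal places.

Binary symmetric channel: C = 1 − h₂(ε) where h₂ is the binary entropy function.
h₂(0.0487) = −0.0487·log₂0.0487 − 0.9513·log₂0.9513 = 0.2808.
C = 1 − 0.2808 = 0.7192 bits per channel use.

0.7192 bits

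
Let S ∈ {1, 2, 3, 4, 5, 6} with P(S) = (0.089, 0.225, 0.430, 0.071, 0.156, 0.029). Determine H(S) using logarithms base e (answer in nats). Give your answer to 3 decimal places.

H(S) = −Σ p·ln p.
  −(0.089)·ln(0.089) = 0.2153
  −(0.225)·ln(0.225) = 0.3356
  −(0.430)·ln(0.430) = 0.3629
  −(0.071)·ln(0.071) = 0.1878
  −(0.156)·ln(0.156) = 0.2898
  −(0.029)·ln(0.029) = 0.1027
Sum: 0.2153 + 0.3356 + 0.3629 + 0.1878 + 0.2898 + 0.1027 = 1.494 nats.

1.494 nats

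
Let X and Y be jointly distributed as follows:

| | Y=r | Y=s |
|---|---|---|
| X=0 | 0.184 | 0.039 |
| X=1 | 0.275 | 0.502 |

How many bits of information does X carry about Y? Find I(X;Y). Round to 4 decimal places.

Marginals: p(X) = (0.2230, 0.7770), p(Y) = (0.4590, 0.5410).
I(X;Y) = Σ p(x,y)·log₂[p(x,y)/(p(x)p(y))].
  (0,r): 0.184·log₂(1.7976) = 0.15568
  (0,s): 0.039·log₂(0.3233) = -0.06354
  (1,r): 0.275·log₂(0.7711) = -0.10314
  (1,s): 0.502·log₂(1.1942) = 0.12855
Sum = 0.1176 bits.

0.1176 bits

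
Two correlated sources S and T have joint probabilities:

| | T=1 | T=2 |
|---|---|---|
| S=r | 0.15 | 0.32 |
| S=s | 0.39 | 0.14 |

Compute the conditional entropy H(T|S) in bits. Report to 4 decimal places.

Chain rule: H(T|S) = H(S,T) − H(S).
Marginals: p(S) = (0.4700, 0.5300), p(T) = (0.5400, 0.4600).
H(S,T) = 1.8635 bits; H(S) = 0.9974 bits.
H(T|S) = 1.8635 − 0.9974 = 0.8661 bits.

0.8661 bits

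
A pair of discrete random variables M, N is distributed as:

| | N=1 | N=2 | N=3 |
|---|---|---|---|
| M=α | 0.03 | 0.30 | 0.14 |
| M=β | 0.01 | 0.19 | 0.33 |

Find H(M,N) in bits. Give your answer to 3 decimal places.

H(M,N) = −Σ p(x,y)·log₂ p(x,y) over all 6 cells.
  cell (α,1): −0.03·log₂0.03 = 0.1518
  cell (α,2): −0.30·log₂0.30 = 0.5211
  cell (α,3): −0.14·log₂0.14 = 0.3971
  cell (β,1): −0.01·log₂0.01 = 0.0664
  cell (β,2): −0.19·log₂0.19 = 0.4552
  cell (β,3): −0.33·log₂0.33 = 0.5278
Sum = 2.119 bits.

2.119 bits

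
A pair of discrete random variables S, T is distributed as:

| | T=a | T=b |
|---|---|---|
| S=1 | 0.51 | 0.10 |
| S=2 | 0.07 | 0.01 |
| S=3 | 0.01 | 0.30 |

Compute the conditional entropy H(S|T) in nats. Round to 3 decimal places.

0.536 nats

Chain rule: H(S|T) = H(S,T) − H(T).
Marginals: p(S) = (0.6100, 0.0800, 0.3100), p(T) = (0.5900, 0.4100).
H(S,T) = 1.2131 nats; H(T) = 0.6769 nats.
H(S|T) = 1.2131 − 0.6769 = 0.536 nats.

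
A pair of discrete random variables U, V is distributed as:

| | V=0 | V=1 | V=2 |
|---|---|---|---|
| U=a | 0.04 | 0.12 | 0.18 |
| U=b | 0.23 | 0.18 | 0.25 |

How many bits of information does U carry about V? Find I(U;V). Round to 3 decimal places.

0.048 bits

Marginals: p(U) = (0.3400, 0.6600), p(V) = (0.2700, 0.3000, 0.4300).
I(U;V) = Σ p(x,y)·log₂[p(x,y)/(p(x)p(y))].
  (a,0): 0.04·log₂(0.4357) = -0.0479
  (a,1): 0.12·log₂(1.1765) = 0.0281
  (a,2): 0.18·log₂(1.2312) = 0.0540
  (b,0): 0.23·log₂(1.2907) = 0.0847
  (b,1): 0.18·log₂(0.9091) = -0.0248
  (b,2): 0.25·log₂(0.8809) = -0.0457
Sum = 0.048 bits.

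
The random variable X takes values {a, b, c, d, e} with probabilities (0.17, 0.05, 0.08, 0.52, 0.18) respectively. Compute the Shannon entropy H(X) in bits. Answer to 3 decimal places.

1.878 bits

H(X) = −Σ p·log₂ p.
  −(0.17)·log₂(0.17) = 0.4346
  −(0.05)·log₂(0.05) = 0.2161
  −(0.08)·log₂(0.08) = 0.2915
  −(0.52)·log₂(0.52) = 0.4906
  −(0.18)·log₂(0.18) = 0.4453
Sum: 0.4346 + 0.2161 + 0.2915 + 0.4906 + 0.4453 = 1.878 bits.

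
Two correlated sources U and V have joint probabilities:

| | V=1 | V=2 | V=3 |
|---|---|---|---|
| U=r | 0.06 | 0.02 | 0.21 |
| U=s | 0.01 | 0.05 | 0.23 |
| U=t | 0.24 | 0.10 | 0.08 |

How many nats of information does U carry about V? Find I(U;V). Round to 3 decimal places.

Marginals: p(U) = (0.2900, 0.2900, 0.4200), p(V) = (0.3100, 0.1700, 0.5200).
I(U;V) = Σ p(x,y)·ln[p(x,y)/(p(x)p(y))].
  (r,1): 0.06·ln(0.6674) = -0.0243
  (r,2): 0.02·ln(0.4057) = -0.0180
  (r,3): 0.21·ln(1.3926) = 0.0695
  (s,1): 0.01·ln(0.1112) = -0.0220
  (s,2): 0.05·ln(1.0142) = 0.0007
  (s,3): 0.23·ln(1.5252) = 0.0971
  (t,1): 0.24·ln(1.8433) = 0.1468
  (t,2): 0.10·ln(1.4006) = 0.0337
  (t,3): 0.08·ln(0.3663) = -0.0803
Sum = 0.203 nats.

0.203 nats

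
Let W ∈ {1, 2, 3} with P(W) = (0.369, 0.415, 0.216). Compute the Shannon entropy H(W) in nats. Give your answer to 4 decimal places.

H(W) = −Σ p·ln p.
  −(0.369)·ln(0.369) = 0.36788
  −(0.415)·ln(0.415) = 0.36498
  −(0.216)·ln(0.216) = 0.33102
Sum: 0.36788 + 0.36498 + 0.33102 = 1.0639 nats.

1.0639 nats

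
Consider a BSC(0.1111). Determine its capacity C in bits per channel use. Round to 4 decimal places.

0.4968 bits

Binary symmetric channel: C = 1 − h₂(ε) where h₂ is the binary entropy function.
h₂(0.1111) = −0.1111·log₂0.1111 − 0.8889·log₂0.8889 = 0.5032.
C = 1 − 0.5032 = 0.4968 bits per channel use.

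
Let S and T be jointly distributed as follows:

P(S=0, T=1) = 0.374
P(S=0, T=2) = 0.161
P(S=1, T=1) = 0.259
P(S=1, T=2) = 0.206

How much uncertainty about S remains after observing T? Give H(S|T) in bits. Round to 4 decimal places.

0.9809 bits

Chain rule: H(S|T) = H(S,T) − H(T).
Marginals: p(S) = (0.5350, 0.4650), p(T) = (0.6330, 0.3670).
H(S,T) = 1.9292 bits; H(T) = 0.9483 bits.
H(S|T) = 1.9292 − 0.9483 = 0.9809 bits.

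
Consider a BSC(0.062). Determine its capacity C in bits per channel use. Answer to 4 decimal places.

0.6647 bits

Binary symmetric channel: C = 1 − h₂(ε) where h₂ is the binary entropy function.
h₂(0.062) = −0.062·log₂0.062 − 0.938·log₂0.938 = 0.3353.
C = 1 − 0.3353 = 0.6647 bits per channel use.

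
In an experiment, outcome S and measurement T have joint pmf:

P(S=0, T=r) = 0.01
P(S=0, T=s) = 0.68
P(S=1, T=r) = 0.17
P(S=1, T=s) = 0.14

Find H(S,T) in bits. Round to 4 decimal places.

1.2765 bits

H(S,T) = −Σ p(x,y)·log₂ p(x,y) over all 4 cells.
  cell (0,r): −0.01·log₂0.01 = 0.06644
  cell (0,s): −0.68·log₂0.68 = 0.37835
  cell (1,r): −0.17·log₂0.17 = 0.43459
  cell (1,s): −0.14·log₂0.14 = 0.39711
Sum = 1.2765 bits.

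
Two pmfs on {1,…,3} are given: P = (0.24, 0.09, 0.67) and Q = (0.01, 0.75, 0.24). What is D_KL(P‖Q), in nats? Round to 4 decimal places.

1.2598 nats

D(P‖Q) = Σ p·ln(p/q).
  0.24·ln(0.24/0.01) = 0.76273
  0.09·ln(0.09/0.75) = -0.19082
  0.67·ln(0.67/0.24) = 0.68785
D(P‖Q) = 1.2598 nats.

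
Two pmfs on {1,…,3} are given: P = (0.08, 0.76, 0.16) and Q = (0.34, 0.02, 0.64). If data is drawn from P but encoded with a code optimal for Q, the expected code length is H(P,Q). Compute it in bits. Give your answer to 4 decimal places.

H(P,Q) = −Σ p·log₂ q.
  −0.08·log₂(0.34) = 0.12451
  −0.76·log₂(0.02) = 4.28933
  −0.16·log₂(0.64) = 0.10302
H(P,Q) = 4.5169 bits.

4.5169 bits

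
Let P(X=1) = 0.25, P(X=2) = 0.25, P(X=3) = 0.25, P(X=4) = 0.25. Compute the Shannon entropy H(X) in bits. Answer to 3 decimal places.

H(X) = −Σ p·log₂ p.
  −(0.25)·log₂(0.25) = 0.5000
  −(0.25)·log₂(0.25) = 0.5000
  −(0.25)·log₂(0.25) = 0.5000
  −(0.25)·log₂(0.25) = 0.5000
Sum: 0.5000 + 0.5000 + 0.5000 + 0.5000 = 2.000 bits.

2.000 bits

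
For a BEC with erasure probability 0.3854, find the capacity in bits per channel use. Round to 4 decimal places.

Binary erasure channel: capacity C = 1 − ε.
C = 1 − 0.3854 = 0.6146 bits per channel use.

0.6146 bits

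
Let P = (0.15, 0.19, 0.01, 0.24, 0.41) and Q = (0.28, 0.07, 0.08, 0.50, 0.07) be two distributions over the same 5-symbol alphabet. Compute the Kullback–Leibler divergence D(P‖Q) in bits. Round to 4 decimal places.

0.9001 bits

D(P‖Q) = Σ p·log₂(p/q).
  0.15·log₂(0.15/0.28) = -0.13507
  0.19·log₂(0.19/0.07) = 0.27371
  0.01·log₂(0.01/0.08) = -0.03000
  0.24·log₂(0.24/0.50) = -0.25413
  0.41·log₂(0.41/0.07) = 1.04558
D(P‖Q) = 0.9001 bits.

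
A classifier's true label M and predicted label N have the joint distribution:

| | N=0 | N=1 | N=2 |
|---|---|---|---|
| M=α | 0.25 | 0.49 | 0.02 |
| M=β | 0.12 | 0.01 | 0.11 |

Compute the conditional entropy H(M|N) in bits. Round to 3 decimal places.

0.488 bits

Chain rule: H(M|N) = H(M,N) − H(N).
Marginals: p(M) = (0.7600, 0.2400), p(N) = (0.3700, 0.5000, 0.1300).
H(M,N) = 1.9010 bits; H(N) = 1.4134 bits.
H(M|N) = 1.9010 − 1.4134 = 0.488 bits.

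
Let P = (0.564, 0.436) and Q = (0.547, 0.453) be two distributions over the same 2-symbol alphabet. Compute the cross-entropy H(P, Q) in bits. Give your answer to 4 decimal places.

H(P,Q) = −Σ p·log₂ q.
  −0.564·log₂(0.547) = 0.49090
  −0.436·log₂(0.453) = 0.49809
H(P,Q) = 0.9890 bits.

0.9890 bits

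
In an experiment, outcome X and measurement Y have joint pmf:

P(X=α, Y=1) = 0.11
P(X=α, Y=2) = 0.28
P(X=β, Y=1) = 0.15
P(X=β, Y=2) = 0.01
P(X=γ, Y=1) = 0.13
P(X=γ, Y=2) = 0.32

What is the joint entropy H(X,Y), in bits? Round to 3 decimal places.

H(X,Y) = −Σ p(x,y)·log₂ p(x,y) over all 6 cells.
  cell (α,1): −0.11·log₂0.11 = 0.3503
  cell (α,2): −0.28·log₂0.28 = 0.5142
  cell (β,1): −0.15·log₂0.15 = 0.4105
  cell (β,2): −0.01·log₂0.01 = 0.0664
  cell (γ,1): −0.13·log₂0.13 = 0.3826
  cell (γ,2): −0.32·log₂0.32 = 0.5260
Sum = 2.250 bits.

2.250 bits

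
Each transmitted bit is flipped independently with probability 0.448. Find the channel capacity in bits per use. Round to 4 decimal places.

0.0078 bits

Binary symmetric channel: C = 1 − h₂(ε) where h₂ is the binary entropy function.
h₂(0.448) = −0.448·log₂0.448 − 0.552·log₂0.552 = 0.9922.
C = 1 − 0.9922 = 0.0078 bits per channel use.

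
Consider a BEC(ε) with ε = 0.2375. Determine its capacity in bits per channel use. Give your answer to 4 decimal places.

Binary erasure channel: capacity C = 1 − ε.
C = 1 − 0.2375 = 0.7625 bits per channel use.

0.7625 bits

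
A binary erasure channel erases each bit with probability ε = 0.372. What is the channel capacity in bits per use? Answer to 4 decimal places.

0.6280 bits

Binary erasure channel: capacity C = 1 − ε.
C = 1 − 0.372 = 0.6280 bits per channel use.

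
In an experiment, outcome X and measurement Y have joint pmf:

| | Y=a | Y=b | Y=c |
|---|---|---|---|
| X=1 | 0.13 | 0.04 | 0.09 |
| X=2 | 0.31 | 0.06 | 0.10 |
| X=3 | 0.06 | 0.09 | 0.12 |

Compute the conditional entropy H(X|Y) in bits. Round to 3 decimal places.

Marginals: p(X) = (0.2600, 0.4700, 0.2700), p(Y) = (0.5000, 0.1900, 0.3100).
H(X|Y) = Σ p(Y) · H(X|Y=·).
  Y=a: p=0.5000, H(X|Y=a) = 1.2999
  Y=b: p=0.1900, H(X|Y=b) = 1.5090
  Y=c: p=0.3100, H(X|Y=c) = 1.5746
Weighted sum = 1.425 bits.

1.425 bits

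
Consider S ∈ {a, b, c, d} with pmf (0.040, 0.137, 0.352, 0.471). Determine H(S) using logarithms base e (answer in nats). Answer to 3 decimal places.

H(S) = −Σ p·ln p.
  −(0.040)·ln(0.040) = 0.1288
  −(0.137)·ln(0.137) = 0.2723
  −(0.352)·ln(0.352) = 0.3675
  −(0.471)·ln(0.471) = 0.3546
Sum: 0.1288 + 0.2723 + 0.3675 + 0.3546 = 1.123 nats.

1.123 nats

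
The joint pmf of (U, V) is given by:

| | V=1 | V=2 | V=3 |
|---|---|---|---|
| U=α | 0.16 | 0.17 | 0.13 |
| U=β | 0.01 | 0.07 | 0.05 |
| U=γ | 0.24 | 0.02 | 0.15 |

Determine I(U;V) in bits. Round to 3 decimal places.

Marginals: p(U) = (0.4600, 0.1300, 0.4100), p(V) = (0.4100, 0.2600, 0.3300).
I(U;V) = H(U) + H(V) − H(U,V).
H(U) = 1.4254, H(V) = 1.5605, H(U,V) = 2.8089.
I(U;V) = 1.4254 + 1.5605 − 2.8089 = 0.177 bits.

0.177 bits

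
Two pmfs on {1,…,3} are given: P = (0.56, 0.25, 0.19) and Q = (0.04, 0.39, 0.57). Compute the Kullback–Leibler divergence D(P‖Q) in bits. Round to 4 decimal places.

1.6706 bits

D(P‖Q) = Σ p·log₂(p/q).
  0.56·log₂(0.56/0.04) = 2.13212
  0.25·log₂(0.25/0.39) = -0.16039
  0.19·log₂(0.19/0.57) = -0.30114
D(P‖Q) = 1.6706 bits.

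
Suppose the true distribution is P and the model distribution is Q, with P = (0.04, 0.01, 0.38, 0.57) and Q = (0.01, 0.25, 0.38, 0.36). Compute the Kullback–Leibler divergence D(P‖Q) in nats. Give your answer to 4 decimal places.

D(P‖Q) = Σ p·ln(p/q).
  0.04·ln(0.04/0.01) = 0.05545
  0.01·ln(0.01/0.25) = -0.03219
  0.38·ln(0.38/0.38) = 0.00000
  0.57·ln(0.57/0.36) = 0.26193
D(P‖Q) = 0.2852 nats.

0.2852 nats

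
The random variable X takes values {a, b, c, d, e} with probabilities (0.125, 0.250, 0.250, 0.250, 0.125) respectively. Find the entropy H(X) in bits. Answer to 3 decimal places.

H(X) = −Σ p·log₂ p.
  −(0.125)·log₂(0.125) = 0.3750
  −(0.250)·log₂(0.250) = 0.5000
  −(0.250)·log₂(0.250) = 0.5000
  −(0.250)·log₂(0.250) = 0.5000
  −(0.125)·log₂(0.125) = 0.3750
Sum: 0.3750 + 0.5000 + 0.5000 + 0.5000 + 0.3750 = 2.250 bits.

2.250 bits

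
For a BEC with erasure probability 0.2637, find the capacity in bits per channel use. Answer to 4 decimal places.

0.7363 bits

Binary erasure channel: capacity C = 1 − ε.
C = 1 − 0.2637 = 0.7363 bits per channel use.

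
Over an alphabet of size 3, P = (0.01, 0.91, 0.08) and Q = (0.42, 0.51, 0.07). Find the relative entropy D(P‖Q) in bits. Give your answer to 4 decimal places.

D(P‖Q) = Σ p·log₂(p/q).
  0.01·log₂(0.01/0.42) = -0.05392
  0.91·log₂(0.91/0.51) = 0.76019
  0.08·log₂(0.08/0.07) = 0.01541
D(P‖Q) = 0.7217 bits.

0.7217 bits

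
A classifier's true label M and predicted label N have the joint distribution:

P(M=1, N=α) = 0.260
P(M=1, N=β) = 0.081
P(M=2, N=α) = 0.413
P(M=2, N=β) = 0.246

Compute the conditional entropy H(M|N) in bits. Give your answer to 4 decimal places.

Chain rule: H(M|N) = H(M,N) − H(N).
Marginals: p(M) = (0.3410, 0.6590), p(N) = (0.6730, 0.3270).
H(M,N) = 1.8236 bits; H(N) = 0.9118 bits.
H(M|N) = 1.8236 − 0.9118 = 0.9118 bits.

0.9118 bits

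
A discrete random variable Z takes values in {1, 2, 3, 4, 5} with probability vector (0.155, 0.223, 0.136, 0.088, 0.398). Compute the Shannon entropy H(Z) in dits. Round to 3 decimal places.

0.641 dits

H(Z) = −Σ p·log₁₀ p.
  −(0.155)·log₁₀(0.155) = 0.1255
  −(0.223)·log₁₀(0.223) = 0.1453
  −(0.136)·log₁₀(0.136) = 0.1178
  −(0.088)·log₁₀(0.088) = 0.0929
  −(0.398)·log₁₀(0.398) = 0.1592
Sum: 0.1255 + 0.1453 + 0.1178 + 0.0929 + 0.1592 = 0.641 dits.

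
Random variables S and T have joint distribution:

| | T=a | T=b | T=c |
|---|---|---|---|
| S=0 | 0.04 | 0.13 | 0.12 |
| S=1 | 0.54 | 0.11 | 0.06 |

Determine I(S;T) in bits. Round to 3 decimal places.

0.255 bits

Marginals: p(S) = (0.2900, 0.7100), p(T) = (0.5800, 0.2400, 0.1800).
I(S;T) = Σ p(x,y)·log₂[p(x,y)/(p(x)p(y))].
  (0,a): 0.04·log₂(0.2378) = -0.0829
  (0,b): 0.13·log₂(1.8678) = 0.1172
  (0,c): 0.12·log₂(2.2989) = 0.1441
  (1,a): 0.54·log₂(1.3113) = 0.2111
  (1,b): 0.11·log₂(0.6455) = -0.0695
  (1,c): 0.06·log₂(0.4695) = -0.0655
Sum = 0.255 bits.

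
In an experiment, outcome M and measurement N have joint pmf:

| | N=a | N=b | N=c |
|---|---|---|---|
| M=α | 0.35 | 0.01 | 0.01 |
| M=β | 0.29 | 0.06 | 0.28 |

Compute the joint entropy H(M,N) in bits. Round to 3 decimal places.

H(M,N) = −Σ p(x,y)·log₂ p(x,y) over all 6 cells.
  cell (α,a): −0.35·log₂0.35 = 0.5301
  cell (α,b): −0.01·log₂0.01 = 0.0664
  cell (α,c): −0.01·log₂0.01 = 0.0664
  cell (β,a): −0.29·log₂0.29 = 0.5179
  cell (β,b): −0.06·log₂0.06 = 0.2435
  cell (β,c): −0.28·log₂0.28 = 0.5142
Sum = 1.939 bits.

1.939 bits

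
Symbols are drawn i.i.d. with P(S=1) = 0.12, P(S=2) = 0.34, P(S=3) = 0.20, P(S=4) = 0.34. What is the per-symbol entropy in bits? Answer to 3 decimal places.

H(S) = −Σ p·log₂ p.
  −(0.12)·log₂(0.12) = 0.3671
  −(0.34)·log₂(0.34) = 0.5292
  −(0.20)·log₂(0.20) = 0.4644
  −(0.34)·log₂(0.34) = 0.5292
Sum: 0.3671 + 0.5292 + 0.4644 + 0.5292 = 1.890 bits.

1.890 bits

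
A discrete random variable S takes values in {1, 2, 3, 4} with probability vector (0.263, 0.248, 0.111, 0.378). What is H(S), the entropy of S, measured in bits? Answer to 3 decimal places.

H(S) = −Σ p·log₂ p.
  −(0.263)·log₂(0.263) = 0.5068
  −(0.248)·log₂(0.248) = 0.4989
  −(0.111)·log₂(0.111) = 0.3520
  −(0.378)·log₂(0.378) = 0.5305
Sum: 0.5068 + 0.4989 + 0.3520 + 0.5305 = 1.888 bits.

1.888 bits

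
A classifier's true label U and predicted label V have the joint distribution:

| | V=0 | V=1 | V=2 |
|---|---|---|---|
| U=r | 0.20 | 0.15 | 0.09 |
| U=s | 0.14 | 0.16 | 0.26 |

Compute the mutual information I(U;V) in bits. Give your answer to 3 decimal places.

Marginals: p(U) = (0.4400, 0.5600), p(V) = (0.3400, 0.3100, 0.3500).
I(U;V) = Σ p(x,y)·log₂[p(x,y)/(p(x)p(y))].
  (r,0): 0.20·log₂(1.3369) = 0.0838
  (r,1): 0.15·log₂(1.0997) = 0.0206
  (r,2): 0.09·log₂(0.5844) = -0.0697
  (s,0): 0.14·log₂(0.7353) = -0.0621
  (s,1): 0.16·log₂(0.9217) = -0.0188
  (s,2): 0.26·log₂(1.3265) = 0.1060
Sum = 0.060 bits.

0.060 bits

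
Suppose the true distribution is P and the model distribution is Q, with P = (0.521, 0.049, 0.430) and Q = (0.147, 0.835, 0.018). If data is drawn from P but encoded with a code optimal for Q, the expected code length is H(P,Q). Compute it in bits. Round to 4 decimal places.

H(P,Q) = −Σ p·log₂ q.
  −0.521·log₂(0.147) = 1.44114
  −0.049·log₂(0.835) = 0.01275
  −0.430·log₂(0.018) = 2.49222
H(P,Q) = 3.9461 bits.

3.9461 bits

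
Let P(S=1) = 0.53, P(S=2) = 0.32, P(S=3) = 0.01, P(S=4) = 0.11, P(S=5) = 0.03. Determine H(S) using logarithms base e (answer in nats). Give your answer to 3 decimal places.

H(S) = −Σ p·ln p.
  −(0.53)·ln(0.53) = 0.3365
  −(0.32)·ln(0.32) = 0.3646
  −(0.01)·ln(0.01) = 0.0461
  −(0.11)·ln(0.11) = 0.2428
  −(0.03)·ln(0.03) = 0.1052
Sum: 0.3365 + 0.3646 + 0.0461 + 0.2428 + 0.1052 = 1.095 nats.

1.095 nats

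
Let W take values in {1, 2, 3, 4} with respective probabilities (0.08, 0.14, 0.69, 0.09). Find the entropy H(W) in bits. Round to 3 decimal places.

H(W) = −Σ p·log₂ p.
  −(0.08)·log₂(0.08) = 0.2915
  −(0.14)·log₂(0.14) = 0.3971
  −(0.69)·log₂(0.69) = 0.3694
  −(0.09)·log₂(0.09) = 0.3127
Sum: 0.2915 + 0.3971 + 0.3694 + 0.3127 = 1.371 bits.

1.371 bits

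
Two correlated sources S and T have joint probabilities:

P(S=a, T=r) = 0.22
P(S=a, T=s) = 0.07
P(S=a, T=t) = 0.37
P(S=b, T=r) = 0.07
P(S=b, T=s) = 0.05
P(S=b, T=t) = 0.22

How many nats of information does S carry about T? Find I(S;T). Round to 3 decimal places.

0.010 nats

Marginals: p(S) = (0.6600, 0.3400), p(T) = (0.2900, 0.1200, 0.5900).
I(S;T) = Σ p(x,y)·ln[p(x,y)/(p(x)p(y))].
  (a,r): 0.22·ln(1.1494) = 0.0306
  (a,s): 0.07·ln(0.8838) = -0.0086
  (a,t): 0.37·ln(0.9502) = -0.0189
  (b,r): 0.07·ln(0.7099) = -0.0240
  (b,s): 0.05·ln(1.2255) = 0.0102
  (b,t): 0.22·ln(1.0967) = 0.0203
Sum = 0.010 nats.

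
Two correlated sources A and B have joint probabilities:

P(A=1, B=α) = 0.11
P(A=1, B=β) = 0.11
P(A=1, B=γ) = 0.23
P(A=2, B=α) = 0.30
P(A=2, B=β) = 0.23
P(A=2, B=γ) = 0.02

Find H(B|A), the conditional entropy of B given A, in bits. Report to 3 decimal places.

Chain rule: H(B|A) = H(A,B) − H(A).
Marginals: p(A) = (0.4500, 0.5500), p(B) = (0.4100, 0.3400, 0.2500).
H(A,B) = 2.3099 bits; H(A) = 0.9928 bits.
H(B|A) = 2.3099 − 0.9928 = 1.317 bits.

1.317 bits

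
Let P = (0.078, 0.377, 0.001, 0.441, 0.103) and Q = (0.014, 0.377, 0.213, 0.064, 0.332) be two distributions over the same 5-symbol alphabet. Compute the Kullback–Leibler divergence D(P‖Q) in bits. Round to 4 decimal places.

1.2397 bits

D(P‖Q) = Σ p·log₂(p/q).
  0.078·log₂(0.078/0.014) = 0.19329
  0.377·log₂(0.377/0.377) = 0.00000
  0.001·log₂(0.001/0.213) = -0.00773
  0.441·log₂(0.441/0.064) = 1.22802
  0.103·log₂(0.103/0.332) = -0.17392
D(P‖Q) = 1.2397 bits.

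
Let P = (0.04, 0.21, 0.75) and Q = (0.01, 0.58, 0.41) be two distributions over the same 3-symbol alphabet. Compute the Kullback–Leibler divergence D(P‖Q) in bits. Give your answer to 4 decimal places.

0.4257 bits

D(P‖Q) = Σ p·log₂(p/q).
  0.04·log₂(0.04/0.01) = 0.08000
  0.21·log₂(0.21/0.58) = -0.30779
  0.75·log₂(0.75/0.41) = 0.65345
D(P‖Q) = 0.4257 bits.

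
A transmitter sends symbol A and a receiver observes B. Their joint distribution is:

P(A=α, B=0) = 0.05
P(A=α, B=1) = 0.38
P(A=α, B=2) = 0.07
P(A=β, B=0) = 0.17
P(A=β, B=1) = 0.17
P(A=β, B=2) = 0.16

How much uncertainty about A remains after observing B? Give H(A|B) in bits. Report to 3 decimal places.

0.865 bits

Marginals: p(A) = (0.5000, 0.5000), p(B) = (0.2200, 0.5500, 0.2300).
H(A|B) = Σ p(B) · H(A|B=·).
  B=0: p=0.2200, H(A|B=0) = 0.7732
  B=1: p=0.5500, H(A|B=1) = 0.8921
  B=2: p=0.2300, H(A|B=2) = 0.8865
Weighted sum = 0.865 bits.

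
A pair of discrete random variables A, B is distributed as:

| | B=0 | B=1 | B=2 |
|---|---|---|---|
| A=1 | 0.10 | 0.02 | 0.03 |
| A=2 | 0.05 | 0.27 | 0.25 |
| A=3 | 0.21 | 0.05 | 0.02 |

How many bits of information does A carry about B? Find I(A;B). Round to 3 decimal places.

0.343 bits

Marginals: p(A) = (0.1500, 0.5700, 0.2800), p(B) = (0.3600, 0.3400, 0.3000).
I(A;B) = H(A) + H(B) − H(A,B).
H(A) = 1.3870, H(B) = 1.5809, H(A,B) = 2.6248.
I(A;B) = 1.3870 + 1.5809 − 2.6248 = 0.343 bits.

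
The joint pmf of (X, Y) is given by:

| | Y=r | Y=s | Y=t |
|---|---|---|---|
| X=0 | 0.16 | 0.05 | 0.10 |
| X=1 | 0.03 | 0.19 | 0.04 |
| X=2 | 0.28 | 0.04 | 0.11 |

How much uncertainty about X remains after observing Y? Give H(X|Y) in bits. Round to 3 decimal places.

1.288 bits

Chain rule: H(X|Y) = H(X,Y) − H(Y).
Marginals: p(X) = (0.3100, 0.2600, 0.4300), p(Y) = (0.4700, 0.2800, 0.2500).
H(X,Y) = 2.8143 bits; H(Y) = 1.5262 bits.
H(X|Y) = 2.8143 − 1.5262 = 1.288 bits.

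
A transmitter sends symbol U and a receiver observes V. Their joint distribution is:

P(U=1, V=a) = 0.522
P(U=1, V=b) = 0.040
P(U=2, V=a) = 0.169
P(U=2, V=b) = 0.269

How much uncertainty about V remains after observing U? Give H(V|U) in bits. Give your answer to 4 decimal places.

0.6295 bits

Marginals: p(U) = (0.5620, 0.4380), p(V) = (0.6910, 0.3090).
H(V|U) = Σ p(U) · H(V|U=·).
  U=1: p=0.5620, H(V|U=1) = 0.3703
  U=2: p=0.4380, H(V|U=2) = 0.9621
Weighted sum = 0.6295 bits.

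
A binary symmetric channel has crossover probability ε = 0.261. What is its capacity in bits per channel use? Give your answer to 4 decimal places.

Binary symmetric channel: C = 1 − h₂(ε) where h₂ is the binary entropy function.
h₂(0.261) = −0.261·log₂0.261 − 0.739·log₂0.739 = 0.8283.
C = 1 − 0.8283 = 0.1717 bits per channel use.

0.1717 bits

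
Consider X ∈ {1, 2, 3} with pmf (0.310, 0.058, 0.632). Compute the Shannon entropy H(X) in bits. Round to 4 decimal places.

1.1804 bits

H(X) = −Σ p·log₂ p.
  −(0.310)·log₂(0.310) = 0.52379
  −(0.058)·log₂(0.058) = 0.23825
  −(0.632)·log₂(0.632) = 0.41839
Sum: 0.52379 + 0.23825 + 0.41839 = 1.1804 bits.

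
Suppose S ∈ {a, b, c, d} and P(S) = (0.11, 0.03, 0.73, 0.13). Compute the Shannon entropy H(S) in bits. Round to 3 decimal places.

1.216 bits

H(S) = −Σ p·log₂ p.
  −(0.11)·log₂(0.11) = 0.3503
  −(0.03)·log₂(0.03) = 0.1518
  −(0.73)·log₂(0.73) = 0.3314
  −(0.13)·log₂(0.13) = 0.3826
Sum: 0.3503 + 0.1518 + 0.3314 + 0.3826 = 1.216 bits.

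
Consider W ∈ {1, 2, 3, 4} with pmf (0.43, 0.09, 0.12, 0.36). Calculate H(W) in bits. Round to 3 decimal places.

H(W) = −Σ p·log₂ p.
  −(0.43)·log₂(0.43) = 0.5236
  −(0.09)·log₂(0.09) = 0.3127
  −(0.12)·log₂(0.12) = 0.3671
  −(0.36)·log₂(0.36) = 0.5306
Sum: 0.5236 + 0.3127 + 0.3671 + 0.5306 = 1.734 bits.

1.734 bits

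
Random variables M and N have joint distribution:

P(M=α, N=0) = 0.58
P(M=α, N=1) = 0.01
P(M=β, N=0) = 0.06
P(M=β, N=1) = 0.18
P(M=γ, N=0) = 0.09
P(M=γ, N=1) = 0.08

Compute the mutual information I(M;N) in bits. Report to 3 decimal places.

0.404 bits

Marginals: p(M) = (0.5900, 0.2400, 0.1700), p(N) = (0.7300, 0.2700).
I(M;N) = H(M) + H(N) − H(M,N).
H(M) = 1.3778, H(N) = 0.8415, H(M,N) = 1.8152.
I(M;N) = 1.3778 + 0.8415 − 1.8152 = 0.404 bits.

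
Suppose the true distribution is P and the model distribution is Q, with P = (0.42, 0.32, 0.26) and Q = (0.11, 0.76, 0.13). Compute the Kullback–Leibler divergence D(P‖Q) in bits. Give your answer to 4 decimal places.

D(P‖Q) = Σ p·log₂(p/q).
  0.42·log₂(0.42/0.11) = 0.81181
  0.32·log₂(0.32/0.76) = -0.39934
  0.26·log₂(0.26/0.13) = 0.26000
D(P‖Q) = 0.6725 bits.

0.6725 bits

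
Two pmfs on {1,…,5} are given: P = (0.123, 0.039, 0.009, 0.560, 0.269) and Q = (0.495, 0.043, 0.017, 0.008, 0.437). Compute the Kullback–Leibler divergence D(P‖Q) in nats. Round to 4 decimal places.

2.0678 nats

D(P‖Q) = Σ p·ln(p/q).
  0.123·ln(0.123/0.495) = -0.17126
  0.039·ln(0.039/0.043) = -0.00381
  0.009·ln(0.009/0.017) = -0.00572
  0.560·ln(0.560/0.008) = 2.37916
  0.269·ln(0.269/0.437) = -0.13052
D(P‖Q) = 2.0678 nats.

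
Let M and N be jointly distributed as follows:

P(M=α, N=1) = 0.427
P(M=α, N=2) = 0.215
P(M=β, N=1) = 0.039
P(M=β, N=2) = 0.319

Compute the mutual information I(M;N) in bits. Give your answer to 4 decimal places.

Marginals: p(M) = (0.6420, 0.3580), p(N) = (0.4660, 0.5340).
I(M;N) = H(M) + H(N) − H(M,N).
H(M) = 0.9410, H(N) = 0.9967, H(M,N) = 1.7094.
I(M;N) = 0.9410 + 0.9967 − 1.7094 = 0.2283 bits.

0.2283 bits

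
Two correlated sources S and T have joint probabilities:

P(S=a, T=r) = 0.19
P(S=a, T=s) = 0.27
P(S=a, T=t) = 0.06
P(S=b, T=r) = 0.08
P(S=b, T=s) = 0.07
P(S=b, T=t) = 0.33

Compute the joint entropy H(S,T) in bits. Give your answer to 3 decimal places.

H(S,T) = −Σ p(x,y)·log₂ p(x,y) over all 6 cells.
  cell (a,r): −0.19·log₂0.19 = 0.4552
  cell (a,s): −0.27·log₂0.27 = 0.5100
  cell (a,t): −0.06·log₂0.06 = 0.2435
  cell (b,r): −0.08·log₂0.08 = 0.2915
  cell (b,s): −0.07·log₂0.07 = 0.2686
  cell (b,t): −0.33·log₂0.33 = 0.5278
Sum = 2.297 bits.

2.297 bits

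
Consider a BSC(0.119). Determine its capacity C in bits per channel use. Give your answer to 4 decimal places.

Binary symmetric channel: C = 1 − h₂(ε) where h₂ is the binary entropy function.
h₂(0.119) = −0.119·log₂0.119 − 0.881·log₂0.881 = 0.5265.
C = 1 − 0.5265 = 0.4735 bits per channel use.

0.4735 bits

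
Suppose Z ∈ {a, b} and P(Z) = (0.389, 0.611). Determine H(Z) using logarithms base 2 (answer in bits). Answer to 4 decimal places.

H(Z) = −Σ p·log₂ p.
  −(0.389)·log₂(0.389) = 0.52988
  −(0.611)·log₂(0.611) = 0.43427
Sum: 0.52988 + 0.43427 = 0.9642 bits.

0.9642 bits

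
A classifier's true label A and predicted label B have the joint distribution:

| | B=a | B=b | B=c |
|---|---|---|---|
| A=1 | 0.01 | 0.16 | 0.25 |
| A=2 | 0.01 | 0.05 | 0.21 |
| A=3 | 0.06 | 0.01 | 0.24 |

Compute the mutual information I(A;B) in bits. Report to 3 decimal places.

Marginals: p(A) = (0.4200, 0.2700, 0.3100), p(B) = (0.0800, 0.2200, 0.7000).
I(A;B) = H(A) + H(B) − H(A,B).
H(A) = 1.5595, H(B) = 1.1323, H(A,B) = 2.5489.
I(A;B) = 1.5595 + 1.1323 − 2.5489 = 0.143 bits.

0.143 bits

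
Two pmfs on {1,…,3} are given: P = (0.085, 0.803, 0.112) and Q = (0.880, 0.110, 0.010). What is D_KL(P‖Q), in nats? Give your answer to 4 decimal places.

1.6682 nats

D(P‖Q) = Σ p·ln(p/q).
  0.085·ln(0.085/0.880) = -0.19867
  0.803·ln(0.803/0.110) = 1.59626
  0.112·ln(0.112/0.010) = 0.27058
D(P‖Q) = 1.6682 nats.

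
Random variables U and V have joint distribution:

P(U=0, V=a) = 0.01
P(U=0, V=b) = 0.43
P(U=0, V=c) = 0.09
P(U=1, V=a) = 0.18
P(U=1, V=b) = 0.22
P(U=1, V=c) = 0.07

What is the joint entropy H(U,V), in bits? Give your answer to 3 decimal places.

2.097 bits

H(U,V) = −Σ p(x,y)·log₂ p(x,y) over all 6 cells.
  cell (0,a): −0.01·log₂0.01 = 0.0664
  cell (0,b): −0.43·log₂0.43 = 0.5236
  cell (0,c): −0.09·log₂0.09 = 0.3127
  cell (1,a): −0.18·log₂0.18 = 0.4453
  cell (1,b): −0.22·log₂0.22 = 0.4806
  cell (1,c): −0.07·log₂0.07 = 0.2686
Sum = 2.097 bits.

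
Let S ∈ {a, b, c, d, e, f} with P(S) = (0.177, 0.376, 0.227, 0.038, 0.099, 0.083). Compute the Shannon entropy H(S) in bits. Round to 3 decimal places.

H(S) = −Σ p·log₂ p.
  −(0.177)·log₂(0.177) = 0.4422
  −(0.376)·log₂(0.376) = 0.5306
  −(0.227)·log₂(0.227) = 0.4856
  −(0.038)·log₂(0.038) = 0.1793
  −(0.099)·log₂(0.099) = 0.3303
  −(0.083)·log₂(0.083) = 0.2980
Sum: 0.4422 + 0.5306 + 0.4856 + 0.1793 + 0.3303 + 0.2980 = 2.266 bits.

2.266 bits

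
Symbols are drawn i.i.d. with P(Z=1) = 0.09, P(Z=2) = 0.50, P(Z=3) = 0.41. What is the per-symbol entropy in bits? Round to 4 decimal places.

1.3400 bits

H(Z) = −Σ p·log₂ p.
  −(0.09)·log₂(0.09) = 0.31265
  −(0.50)·log₂(0.50) = 0.50000
  −(0.41)·log₂(0.41) = 0.52738
Sum: 0.31265 + 0.50000 + 0.52738 = 1.3400 bits.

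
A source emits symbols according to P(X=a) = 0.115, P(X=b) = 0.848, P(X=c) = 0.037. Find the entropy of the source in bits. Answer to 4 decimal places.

H(X) = −Σ p·log₂ p.
  −(0.115)·log₂(0.115) = 0.35883
  −(0.848)·log₂(0.848) = 0.20171
  −(0.037)·log₂(0.037) = 0.17598
Sum: 0.35883 + 0.20171 + 0.17598 = 0.7365 bits.

0.7365 bits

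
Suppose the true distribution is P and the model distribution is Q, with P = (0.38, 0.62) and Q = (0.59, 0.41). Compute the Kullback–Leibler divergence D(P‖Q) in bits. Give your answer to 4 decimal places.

D(P‖Q) = Σ p·log₂(p/q).
  0.38·log₂(0.38/0.59) = -0.24119
  0.62·log₂(0.62/0.41) = 0.36992
D(P‖Q) = 0.1287 bits.

0.1287 bits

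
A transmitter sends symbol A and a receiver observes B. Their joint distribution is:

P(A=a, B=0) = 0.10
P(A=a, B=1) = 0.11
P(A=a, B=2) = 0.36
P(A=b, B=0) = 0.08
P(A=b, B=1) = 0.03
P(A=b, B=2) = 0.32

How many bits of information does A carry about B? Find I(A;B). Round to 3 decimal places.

0.024 bits

Marginals: p(A) = (0.5700, 0.4300), p(B) = (0.1800, 0.1400, 0.6800).
I(A;B) = H(A) + H(B) − H(A,B).
H(A) = 0.9858, H(B) = 1.2208, H(A,B) = 2.1824.
I(A;B) = 0.9858 + 1.2208 − 2.1824 = 0.024 bits.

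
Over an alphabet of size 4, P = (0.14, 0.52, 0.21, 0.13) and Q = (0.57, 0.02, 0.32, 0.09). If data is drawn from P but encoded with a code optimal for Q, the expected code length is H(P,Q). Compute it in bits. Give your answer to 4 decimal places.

H(P,Q) = −Σ p·log₂ q.
  −0.14·log₂(0.57) = 0.11354
  −0.52·log₂(0.02) = 2.93481
  −0.21·log₂(0.32) = 0.34521
  −0.13·log₂(0.09) = 0.45161
H(P,Q) = 3.8452 bits.

3.8452 bits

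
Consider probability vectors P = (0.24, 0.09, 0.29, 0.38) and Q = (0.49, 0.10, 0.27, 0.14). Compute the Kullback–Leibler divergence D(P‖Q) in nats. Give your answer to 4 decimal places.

D(P‖Q) = Σ p·ln(p/q).
  0.24·ln(0.24/0.49) = -0.17130
  0.09·ln(0.09/0.10) = -0.00948
  0.29·ln(0.29/0.27) = 0.02072
  0.38·ln(0.38/0.14) = 0.37944
D(P‖Q) = 0.2194 nats.

0.2194 nats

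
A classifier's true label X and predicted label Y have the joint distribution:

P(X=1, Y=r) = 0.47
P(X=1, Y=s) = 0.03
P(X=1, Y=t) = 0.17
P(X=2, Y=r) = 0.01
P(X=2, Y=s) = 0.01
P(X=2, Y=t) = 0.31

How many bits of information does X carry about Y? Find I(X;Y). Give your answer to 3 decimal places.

0.362 bits

Marginals: p(X) = (0.6700, 0.3300), p(Y) = (0.4800, 0.0400, 0.4800).
I(X;Y) = H(X) + H(Y) − H(X,Y).
H(X) = 0.9149, H(Y) = 1.2023, H(X,Y) = 1.7550.
I(X;Y) = 0.9149 + 1.2023 − 1.7550 = 0.362 bits.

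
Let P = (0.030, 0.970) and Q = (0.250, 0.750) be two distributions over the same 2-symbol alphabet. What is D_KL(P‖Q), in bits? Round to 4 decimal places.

D(P‖Q) = Σ p·log₂(p/q).
  0.030·log₂(0.030/0.250) = -0.09177
  0.970·log₂(0.970/0.750) = 0.35996
D(P‖Q) = 0.2682 bits.

0.2682 bits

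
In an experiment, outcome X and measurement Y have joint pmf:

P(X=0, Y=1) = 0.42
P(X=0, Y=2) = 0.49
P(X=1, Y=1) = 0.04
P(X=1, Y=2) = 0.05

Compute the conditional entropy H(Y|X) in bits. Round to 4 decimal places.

Chain rule: H(Y|X) = H(X,Y) − H(X).
Marginals: p(X) = (0.9100, 0.0900), p(Y) = (0.4600, 0.5400).
H(X,Y) = 1.4318 bits; H(X) = 0.4365 bits.
H(Y|X) = 1.4318 − 0.4365 = 0.9953 bits.

0.9953 bits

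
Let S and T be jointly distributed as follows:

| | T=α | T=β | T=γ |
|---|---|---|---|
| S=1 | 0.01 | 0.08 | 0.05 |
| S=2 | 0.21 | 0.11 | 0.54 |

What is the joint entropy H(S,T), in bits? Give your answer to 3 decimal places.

1.877 bits

H(S,T) = −Σ p(x,y)·log₂ p(x,y) over all 6 cells.
  cell (1,α): −0.01·log₂0.01 = 0.0664
  cell (1,β): −0.08·log₂0.08 = 0.2915
  cell (1,γ): −0.05·log₂0.05 = 0.2161
  cell (2,α): −0.21·log₂0.21 = 0.4728
  cell (2,β): −0.11·log₂0.11 = 0.3503
  cell (2,γ): −0.54·log₂0.54 = 0.4800
Sum = 1.877 bits.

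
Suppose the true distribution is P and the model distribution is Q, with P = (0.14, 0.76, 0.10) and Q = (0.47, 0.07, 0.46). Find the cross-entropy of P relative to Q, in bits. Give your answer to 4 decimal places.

H(P,Q) = −Σ p·log₂ q.
  −0.14·log₂(0.47) = 0.15250
  −0.76·log₂(0.07) = 2.91574
  −0.10·log₂(0.46) = 0.11203
H(P,Q) = 3.1803 bits.

3.1803 bits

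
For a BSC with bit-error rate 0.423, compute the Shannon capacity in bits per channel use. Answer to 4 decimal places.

Binary symmetric channel: C = 1 − h₂(ε) where h₂ is the binary entropy function.
h₂(0.423) = −0.423·log₂0.423 − 0.577·log₂0.577 = 0.9828.
C = 1 − 0.9828 = 0.0172 bits per channel use.

0.0172 bits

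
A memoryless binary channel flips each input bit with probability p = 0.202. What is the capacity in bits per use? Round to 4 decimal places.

0.2741 bits

Binary symmetric channel: C = 1 − h₂(ε) where h₂ is the binary entropy function.
h₂(0.202) = −0.202·log₂0.202 − 0.798·log₂0.798 = 0.7259.
C = 1 − 0.7259 = 0.2741 bits per channel use.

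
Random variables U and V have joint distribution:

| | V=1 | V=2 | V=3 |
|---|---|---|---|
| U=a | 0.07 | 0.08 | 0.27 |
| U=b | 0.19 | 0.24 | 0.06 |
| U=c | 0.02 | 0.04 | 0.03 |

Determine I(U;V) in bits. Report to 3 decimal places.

Marginals: p(U) = (0.4200, 0.4900, 0.0900), p(V) = (0.2800, 0.3600, 0.3600).
I(U;V) = Σ p(x,y)·log₂[p(x,y)/(p(x)p(y))].
  (a,1): 0.07·log₂(0.5952) = -0.0524
  (a,2): 0.08·log₂(0.5291) = -0.0735
  (a,3): 0.27·log₂(1.7857) = 0.2259
  (b,1): 0.19·log₂(1.3848) = 0.0892
  (b,2): 0.24·log₂(1.3605) = 0.1066
  (b,3): 0.06·log₂(0.3401) = -0.0933
  (c,1): 0.02·log₂(0.7937) = -0.0067
  (c,2): 0.04·log₂(1.2346) = 0.0122
  (c,3): 0.03·log₂(0.9259) = -0.0033
Sum = 0.205 bits.

0.205 bits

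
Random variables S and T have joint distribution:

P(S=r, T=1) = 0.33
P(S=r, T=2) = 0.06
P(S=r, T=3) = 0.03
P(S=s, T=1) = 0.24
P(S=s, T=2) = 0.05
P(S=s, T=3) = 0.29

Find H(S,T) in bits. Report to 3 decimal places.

2.151 bits

H(S,T) = −Σ p(x,y)·log₂ p(x,y) over all 6 cells.
  cell (r,1): −0.33·log₂0.33 = 0.5278
  cell (r,2): −0.06·log₂0.06 = 0.2435
  cell (r,3): −0.03·log₂0.03 = 0.1518
  cell (s,1): −0.24·log₂0.24 = 0.4941
  cell (s,2): −0.05·log₂0.05 = 0.2161
  cell (s,3): −0.29·log₂0.29 = 0.5179
Sum = 2.151 bits.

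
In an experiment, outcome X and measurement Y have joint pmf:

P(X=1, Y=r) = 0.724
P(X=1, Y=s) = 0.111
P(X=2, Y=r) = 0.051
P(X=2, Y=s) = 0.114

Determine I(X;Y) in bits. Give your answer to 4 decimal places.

Marginals: p(X) = (0.8350, 0.1650), p(Y) = (0.7750, 0.2250).
I(X;Y) = Σ p(x,y)·log₂[p(x,y)/(p(x)p(y))].
  (1,r): 0.724·log₂(1.1188) = 0.11725
  (1,s): 0.111·log₂(0.5908) = -0.08427
  (2,r): 0.051·log₂(0.3988) = -0.06763
  (2,s): 0.114·log₂(3.0707) = 0.18452
Sum = 0.1499 bits.

0.1499 bits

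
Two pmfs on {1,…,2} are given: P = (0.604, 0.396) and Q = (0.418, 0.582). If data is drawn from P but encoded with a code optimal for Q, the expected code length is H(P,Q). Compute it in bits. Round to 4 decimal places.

1.0693 bits

H(P,Q) = −Σ p·log₂ q.
  −0.604·log₂(0.418) = 0.76009
  −0.396·log₂(0.582) = 0.30924
H(P,Q) = 1.0693 bits.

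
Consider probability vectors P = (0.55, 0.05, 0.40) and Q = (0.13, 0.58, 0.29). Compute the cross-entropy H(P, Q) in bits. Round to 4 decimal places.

H(P,Q) = −Σ p·log₂ q.
  −0.55·log₂(0.13) = 1.61888
  −0.05·log₂(0.58) = 0.03929
  −0.40·log₂(0.29) = 0.71435
H(P,Q) = 2.3725 bits.

2.3725 bits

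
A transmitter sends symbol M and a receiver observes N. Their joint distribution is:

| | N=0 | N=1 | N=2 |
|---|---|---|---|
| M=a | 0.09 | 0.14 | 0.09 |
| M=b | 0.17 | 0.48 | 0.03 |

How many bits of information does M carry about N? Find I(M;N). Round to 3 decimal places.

Marginals: p(M) = (0.3200, 0.6800), p(N) = (0.2600, 0.6200, 0.1200).
I(M;N) = Σ p(x,y)·log₂[p(x,y)/(p(x)p(y))].
  (a,0): 0.09·log₂(1.0817) = 0.0102
  (a,1): 0.14·log₂(0.7056) = -0.0704
  (a,2): 0.09·log₂(2.3438) = 0.1106
  (b,0): 0.17·log₂(0.9615) = -0.0096
  (b,1): 0.48·log₂(1.1385) = 0.0898
  (b,2): 0.03·log₂(0.3676) = -0.0433
Sum = 0.087 bits.

0.087 bits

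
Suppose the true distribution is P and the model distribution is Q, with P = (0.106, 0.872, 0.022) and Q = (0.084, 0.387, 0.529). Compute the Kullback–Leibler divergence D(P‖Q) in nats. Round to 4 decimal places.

D(P‖Q) = Σ p·ln(p/q).
  0.106·ln(0.106/0.084) = 0.02466
  0.872·ln(0.872/0.387) = 0.70838
  0.022·ln(0.022/0.529) = -0.06996
D(P‖Q) = 0.6631 nats.

0.6631 nats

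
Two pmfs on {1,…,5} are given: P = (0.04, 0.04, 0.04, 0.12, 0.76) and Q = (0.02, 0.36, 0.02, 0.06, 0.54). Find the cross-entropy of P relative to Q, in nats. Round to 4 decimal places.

H(P,Q) = −Σ p·ln q.
  −0.04·ln(0.02) = 0.15648
  −0.04·ln(0.36) = 0.04087
  −0.04·ln(0.02) = 0.15648
  −0.12·ln(0.06) = 0.33761
  −0.76·ln(0.54) = 0.46830
H(P,Q) = 1.1597 nats.

1.1597 nats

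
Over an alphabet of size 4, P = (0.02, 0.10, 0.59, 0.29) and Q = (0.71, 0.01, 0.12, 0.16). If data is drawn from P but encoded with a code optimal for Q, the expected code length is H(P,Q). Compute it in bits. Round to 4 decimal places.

H(P,Q) = −Σ p·log₂ q.
  −0.02·log₂(0.71) = 0.00988
  −0.10·log₂(0.01) = 0.66439
  −0.59·log₂(0.12) = 1.80475
  −0.29·log₂(0.16) = 0.76672
H(P,Q) = 3.2457 bits.

3.2457 bits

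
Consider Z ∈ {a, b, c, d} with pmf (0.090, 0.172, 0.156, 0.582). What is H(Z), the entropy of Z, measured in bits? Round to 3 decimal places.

1.622 bits

H(Z) = −Σ p·log₂ p.
  −(0.090)·log₂(0.090) = 0.3127
  −(0.172)·log₂(0.172) = 0.4368
  −(0.156)·log₂(0.156) = 0.4181
  −(0.582)·log₂(0.582) = 0.4545
Sum: 0.3127 + 0.4368 + 0.4181 + 0.4545 = 1.622 bits.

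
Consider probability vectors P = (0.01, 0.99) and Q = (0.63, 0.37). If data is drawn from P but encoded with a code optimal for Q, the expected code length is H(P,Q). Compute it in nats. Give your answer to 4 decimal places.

H(P,Q) = −Σ p·ln q.
  −0.01·ln(0.63) = 0.00462
  −0.99·ln(0.37) = 0.98431
H(P,Q) = 0.9889 nats.

0.9889 nats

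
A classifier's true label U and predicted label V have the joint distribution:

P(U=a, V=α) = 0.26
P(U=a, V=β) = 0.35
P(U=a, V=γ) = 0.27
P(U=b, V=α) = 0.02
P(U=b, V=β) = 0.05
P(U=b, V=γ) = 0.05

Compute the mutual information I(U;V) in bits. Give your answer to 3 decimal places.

Marginals: p(U) = (0.8800, 0.1200), p(V) = (0.2800, 0.4000, 0.3200).
I(U;V) = H(U) + H(V) − H(U,V).
H(U) = 0.5294, H(V) = 1.5690, H(U,V) = 2.0905.
I(U;V) = 0.5294 + 1.5690 − 2.0905 = 0.008 bits.

0.008 bits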